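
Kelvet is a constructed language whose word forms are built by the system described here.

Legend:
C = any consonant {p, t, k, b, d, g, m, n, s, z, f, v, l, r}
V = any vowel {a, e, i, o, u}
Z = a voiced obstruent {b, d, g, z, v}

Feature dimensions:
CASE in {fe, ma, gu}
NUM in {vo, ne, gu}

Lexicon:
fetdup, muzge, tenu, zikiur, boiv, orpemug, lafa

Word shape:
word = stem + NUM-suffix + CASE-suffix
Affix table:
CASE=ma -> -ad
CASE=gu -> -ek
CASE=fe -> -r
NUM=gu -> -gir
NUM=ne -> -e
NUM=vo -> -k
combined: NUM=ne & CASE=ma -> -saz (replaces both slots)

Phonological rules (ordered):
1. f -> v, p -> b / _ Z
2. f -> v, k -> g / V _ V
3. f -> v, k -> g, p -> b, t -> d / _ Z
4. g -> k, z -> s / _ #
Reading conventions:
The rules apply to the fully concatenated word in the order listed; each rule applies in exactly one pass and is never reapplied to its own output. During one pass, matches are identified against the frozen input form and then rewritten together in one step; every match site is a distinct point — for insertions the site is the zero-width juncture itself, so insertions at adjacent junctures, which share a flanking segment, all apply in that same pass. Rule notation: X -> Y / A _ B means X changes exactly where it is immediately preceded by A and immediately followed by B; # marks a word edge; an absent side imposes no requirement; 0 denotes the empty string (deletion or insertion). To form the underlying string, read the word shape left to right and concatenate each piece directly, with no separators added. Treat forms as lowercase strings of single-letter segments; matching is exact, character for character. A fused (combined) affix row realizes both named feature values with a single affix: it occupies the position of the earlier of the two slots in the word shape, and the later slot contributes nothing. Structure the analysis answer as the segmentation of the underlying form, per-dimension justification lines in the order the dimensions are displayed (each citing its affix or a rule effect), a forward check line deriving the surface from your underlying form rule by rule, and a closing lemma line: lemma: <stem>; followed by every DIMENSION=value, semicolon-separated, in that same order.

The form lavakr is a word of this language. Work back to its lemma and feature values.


underlying: lafa-k-r
CASE=fe - signalled by the affix -r
NUM=vo - signalled by the affix -k
check: lafakr -> lafakr -> lavakr -> lavakr -> lavakr
lemma: lafa; CASE=fe; NUM=vo


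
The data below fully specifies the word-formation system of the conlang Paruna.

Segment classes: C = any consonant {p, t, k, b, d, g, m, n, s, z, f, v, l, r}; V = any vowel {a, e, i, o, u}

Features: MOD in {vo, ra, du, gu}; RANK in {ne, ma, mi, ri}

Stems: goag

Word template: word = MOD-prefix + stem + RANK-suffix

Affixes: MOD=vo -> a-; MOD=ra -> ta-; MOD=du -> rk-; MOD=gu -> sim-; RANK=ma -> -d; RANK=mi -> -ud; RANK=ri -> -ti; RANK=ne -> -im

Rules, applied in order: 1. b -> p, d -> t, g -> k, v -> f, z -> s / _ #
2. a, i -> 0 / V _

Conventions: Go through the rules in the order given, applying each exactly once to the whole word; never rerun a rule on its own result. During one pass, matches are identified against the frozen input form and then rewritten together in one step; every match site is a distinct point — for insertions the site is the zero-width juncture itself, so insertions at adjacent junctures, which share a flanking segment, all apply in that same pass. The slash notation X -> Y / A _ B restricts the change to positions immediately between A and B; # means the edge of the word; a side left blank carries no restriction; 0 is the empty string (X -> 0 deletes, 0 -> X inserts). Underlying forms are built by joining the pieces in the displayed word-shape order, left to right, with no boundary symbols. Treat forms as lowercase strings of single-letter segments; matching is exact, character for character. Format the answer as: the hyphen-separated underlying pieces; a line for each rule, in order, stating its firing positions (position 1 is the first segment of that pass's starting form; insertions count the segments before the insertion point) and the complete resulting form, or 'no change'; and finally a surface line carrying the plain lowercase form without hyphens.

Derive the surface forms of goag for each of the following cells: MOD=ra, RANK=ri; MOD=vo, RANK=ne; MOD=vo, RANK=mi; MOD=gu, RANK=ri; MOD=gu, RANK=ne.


cell MOD=ra, RANK=ri:
underlying: ta-goag-ti
1. b -> p, d -> t, g -> k, v -> f, z -> s / _ #: no change
2. a, i -> 0 / V _: fires at position(s) 5: tagogti
surface: tagogti

cell MOD=vo, RANK=ne:
underlying: a-goag-im
1. b -> p, d -> t, g -> k, v -> f, z -> s / _ #: no change
2. a, i -> 0 / V _: fires at position(s) 4: agogim
surface: agogim

cell MOD=vo, RANK=mi:
underlying: a-goag-ud
1. b -> p, d -> t, g -> k, v -> f, z -> s / _ #: fires at position(s) 7: agoagut
2. a, i -> 0 / V _: fires at position(s) 4: agogut
surface: agogut

cell MOD=gu, RANK=ri:
underlying: sim-goag-ti
1. b -> p, d -> t, g -> k, v -> f, z -> s / _ #: no change
2. a, i -> 0 / V _: fires at position(s) 6: simgogti
surface: simgogti

cell MOD=gu, RANK=ne:
underlying: sim-goag-im
1. b -> p, d -> t, g -> k, v -> f, z -> s / _ #: no change
2. a, i -> 0 / V _: fires at position(s) 6: simgogim
surface: simgogim


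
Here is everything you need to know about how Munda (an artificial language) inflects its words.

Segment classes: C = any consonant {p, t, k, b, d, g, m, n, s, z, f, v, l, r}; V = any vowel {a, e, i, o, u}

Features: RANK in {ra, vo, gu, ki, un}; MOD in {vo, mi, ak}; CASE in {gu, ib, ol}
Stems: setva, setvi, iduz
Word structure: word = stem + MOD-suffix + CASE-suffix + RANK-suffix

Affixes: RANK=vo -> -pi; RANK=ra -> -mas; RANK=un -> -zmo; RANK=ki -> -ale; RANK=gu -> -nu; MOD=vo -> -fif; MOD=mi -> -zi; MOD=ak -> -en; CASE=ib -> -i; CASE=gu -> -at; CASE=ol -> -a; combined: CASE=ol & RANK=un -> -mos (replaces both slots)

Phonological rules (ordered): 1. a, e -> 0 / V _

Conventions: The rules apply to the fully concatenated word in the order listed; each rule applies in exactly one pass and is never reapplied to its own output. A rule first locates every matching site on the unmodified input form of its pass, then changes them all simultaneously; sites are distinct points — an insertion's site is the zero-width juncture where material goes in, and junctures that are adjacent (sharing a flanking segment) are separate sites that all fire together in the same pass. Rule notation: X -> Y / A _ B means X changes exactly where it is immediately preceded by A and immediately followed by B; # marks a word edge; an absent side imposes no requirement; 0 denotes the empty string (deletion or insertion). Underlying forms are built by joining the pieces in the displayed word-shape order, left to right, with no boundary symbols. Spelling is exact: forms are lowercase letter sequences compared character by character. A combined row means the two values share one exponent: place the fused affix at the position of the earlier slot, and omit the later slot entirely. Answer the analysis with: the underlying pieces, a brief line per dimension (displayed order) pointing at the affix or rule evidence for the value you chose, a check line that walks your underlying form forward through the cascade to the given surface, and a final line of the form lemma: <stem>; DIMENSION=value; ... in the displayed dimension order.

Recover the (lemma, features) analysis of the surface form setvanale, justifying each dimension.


underlying: setva-en-a-ale
RANK=ki - signalled by the affix -ale
MOD=ak - signalled by the affix -en
CASE=ol - signalled by the affix -a
check: setvaenaale -> setvanale
lemma: setva; RANK=ki; MOD=ak; CASE=ol


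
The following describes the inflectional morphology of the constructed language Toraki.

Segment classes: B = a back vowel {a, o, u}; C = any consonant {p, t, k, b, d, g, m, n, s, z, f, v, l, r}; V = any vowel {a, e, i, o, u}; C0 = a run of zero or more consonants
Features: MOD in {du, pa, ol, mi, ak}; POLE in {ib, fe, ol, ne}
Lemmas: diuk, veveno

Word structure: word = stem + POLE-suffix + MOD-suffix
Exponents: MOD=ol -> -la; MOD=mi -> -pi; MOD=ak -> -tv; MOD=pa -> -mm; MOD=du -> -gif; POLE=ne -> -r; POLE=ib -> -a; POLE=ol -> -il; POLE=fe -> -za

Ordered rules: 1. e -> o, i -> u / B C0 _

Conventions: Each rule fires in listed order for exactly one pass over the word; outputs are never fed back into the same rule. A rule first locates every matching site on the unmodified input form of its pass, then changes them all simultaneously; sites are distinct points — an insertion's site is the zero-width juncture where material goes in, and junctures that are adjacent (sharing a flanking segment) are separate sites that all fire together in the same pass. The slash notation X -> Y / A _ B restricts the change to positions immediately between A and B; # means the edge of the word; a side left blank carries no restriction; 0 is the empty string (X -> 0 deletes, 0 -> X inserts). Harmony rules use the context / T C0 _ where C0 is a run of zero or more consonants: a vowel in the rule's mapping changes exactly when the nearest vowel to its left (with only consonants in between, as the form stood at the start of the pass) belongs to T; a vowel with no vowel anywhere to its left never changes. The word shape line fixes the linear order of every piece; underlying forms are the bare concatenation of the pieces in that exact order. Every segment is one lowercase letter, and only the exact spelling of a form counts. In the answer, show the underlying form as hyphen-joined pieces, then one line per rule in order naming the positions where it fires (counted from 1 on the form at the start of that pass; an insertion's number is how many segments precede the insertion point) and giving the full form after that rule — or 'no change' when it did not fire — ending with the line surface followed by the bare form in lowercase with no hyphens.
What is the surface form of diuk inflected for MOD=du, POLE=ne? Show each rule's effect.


underlying: diuk-r-gif
1. e -> o, i -> u / B C0 _: fires at position(s) 7: diukrguf
surface: diukrguf


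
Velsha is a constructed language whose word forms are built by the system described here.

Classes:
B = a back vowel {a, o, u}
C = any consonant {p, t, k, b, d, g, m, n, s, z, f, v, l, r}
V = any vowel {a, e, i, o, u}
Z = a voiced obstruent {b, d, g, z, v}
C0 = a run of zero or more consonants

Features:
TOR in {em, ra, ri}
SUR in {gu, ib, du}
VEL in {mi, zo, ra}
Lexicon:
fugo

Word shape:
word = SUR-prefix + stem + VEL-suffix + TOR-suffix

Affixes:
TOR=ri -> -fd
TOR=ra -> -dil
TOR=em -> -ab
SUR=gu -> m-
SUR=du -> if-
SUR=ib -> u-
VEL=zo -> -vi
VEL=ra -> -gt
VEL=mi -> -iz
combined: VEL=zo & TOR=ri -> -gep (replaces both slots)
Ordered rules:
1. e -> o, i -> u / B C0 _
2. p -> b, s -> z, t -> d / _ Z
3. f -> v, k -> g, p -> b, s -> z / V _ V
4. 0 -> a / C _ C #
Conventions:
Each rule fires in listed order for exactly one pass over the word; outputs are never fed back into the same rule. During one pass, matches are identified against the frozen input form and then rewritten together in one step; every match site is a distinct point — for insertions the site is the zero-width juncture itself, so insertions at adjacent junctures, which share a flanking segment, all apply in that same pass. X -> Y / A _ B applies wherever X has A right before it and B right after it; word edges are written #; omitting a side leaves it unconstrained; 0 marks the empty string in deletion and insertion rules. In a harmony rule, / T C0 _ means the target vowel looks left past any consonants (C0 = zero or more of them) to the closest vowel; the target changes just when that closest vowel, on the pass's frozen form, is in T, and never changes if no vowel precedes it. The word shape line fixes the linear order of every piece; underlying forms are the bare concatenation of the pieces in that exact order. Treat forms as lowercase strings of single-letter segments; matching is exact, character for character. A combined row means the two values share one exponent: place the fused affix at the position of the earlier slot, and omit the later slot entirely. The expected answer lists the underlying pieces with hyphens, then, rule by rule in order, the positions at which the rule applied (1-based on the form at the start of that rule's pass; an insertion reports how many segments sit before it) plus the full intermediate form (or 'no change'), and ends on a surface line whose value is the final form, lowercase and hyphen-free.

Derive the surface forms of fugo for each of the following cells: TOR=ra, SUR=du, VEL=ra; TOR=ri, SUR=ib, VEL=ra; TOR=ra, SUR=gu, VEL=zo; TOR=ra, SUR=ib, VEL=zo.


cell TOR=ra, SUR=du, VEL=ra:
underlying: if-fugo-gt-dil
1. e -> o, i -> u / B C0 _: fires at position(s) 10: iffugogtdul
2. p -> b, s -> z, t -> d / _ Z: fires at position(s) 8: iffugogddul
3. f -> v, k -> g, p -> b, s -> z / V _ V: no change
4. 0 -> a / C _ C #: no change
surface: iffugogddul

cell TOR=ri, SUR=ib, VEL=ra:
underlying: u-fugo-gt-fd
1. e -> o, i -> u / B C0 _: no change
2. p -> b, s -> z, t -> d / _ Z: no change
3. f -> v, k -> g, p -> b, s -> z / V _ V: fires at position(s) 2: uvugogtfd
4. 0 -> a / C _ C #: inserts after position(s) 8: uvugogtfad
surface: uvugogtfad

cell TOR=ra, SUR=gu, VEL=zo:
underlying: m-fugo-vi-dil
1. e -> o, i -> u / B C0 _: fires at position(s) 7: mfugovudil
2. p -> b, s -> z, t -> d / _ Z: no change
3. f -> v, k -> g, p -> b, s -> z / V _ V: no change
4. 0 -> a / C _ C #: no change
surface: mfugovudil

cell TOR=ra, SUR=ib, VEL=zo:
underlying: u-fugo-vi-dil
1. e -> o, i -> u / B C0 _: fires at position(s) 7: ufugovudil
2. p -> b, s -> z, t -> d / _ Z: no change
3. f -> v, k -> g, p -> b, s -> z / V _ V: fires at position(s) 2: uvugovudil
4. 0 -> a / C _ C #: no change
surface: uvugovudil


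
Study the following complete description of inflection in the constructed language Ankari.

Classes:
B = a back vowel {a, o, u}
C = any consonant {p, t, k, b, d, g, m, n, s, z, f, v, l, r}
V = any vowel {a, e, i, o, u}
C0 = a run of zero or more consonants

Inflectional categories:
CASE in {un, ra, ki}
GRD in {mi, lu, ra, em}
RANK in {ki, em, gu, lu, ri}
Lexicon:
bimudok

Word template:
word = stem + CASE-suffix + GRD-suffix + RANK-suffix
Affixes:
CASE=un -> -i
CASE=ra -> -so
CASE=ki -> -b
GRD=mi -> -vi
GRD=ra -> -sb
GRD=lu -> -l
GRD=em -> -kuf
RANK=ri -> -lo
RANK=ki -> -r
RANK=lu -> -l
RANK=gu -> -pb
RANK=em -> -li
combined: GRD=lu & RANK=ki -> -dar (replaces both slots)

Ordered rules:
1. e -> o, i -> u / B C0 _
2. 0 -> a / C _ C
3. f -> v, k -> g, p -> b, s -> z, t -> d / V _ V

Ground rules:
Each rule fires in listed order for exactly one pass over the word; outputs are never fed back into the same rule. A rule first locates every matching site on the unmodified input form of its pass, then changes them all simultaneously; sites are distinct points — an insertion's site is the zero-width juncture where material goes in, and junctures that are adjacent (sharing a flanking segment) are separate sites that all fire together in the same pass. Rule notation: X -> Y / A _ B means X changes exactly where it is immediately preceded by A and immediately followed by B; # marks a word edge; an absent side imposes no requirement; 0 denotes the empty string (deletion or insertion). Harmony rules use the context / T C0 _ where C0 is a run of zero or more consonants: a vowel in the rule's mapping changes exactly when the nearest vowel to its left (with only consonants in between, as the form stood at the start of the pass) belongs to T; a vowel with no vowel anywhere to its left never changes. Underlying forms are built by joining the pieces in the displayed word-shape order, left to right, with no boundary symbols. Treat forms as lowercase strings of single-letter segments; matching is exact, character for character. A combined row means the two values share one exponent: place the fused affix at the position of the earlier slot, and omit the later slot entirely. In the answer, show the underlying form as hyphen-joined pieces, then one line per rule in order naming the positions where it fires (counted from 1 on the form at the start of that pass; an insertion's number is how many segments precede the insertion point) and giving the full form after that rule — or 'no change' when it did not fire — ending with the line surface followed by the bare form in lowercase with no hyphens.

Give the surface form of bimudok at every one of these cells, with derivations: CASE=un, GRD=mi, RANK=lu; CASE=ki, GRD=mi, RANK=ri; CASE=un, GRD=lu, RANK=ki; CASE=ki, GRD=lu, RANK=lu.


cell CASE=un, GRD=mi, RANK=lu:
underlying: bimudok-i-vi-l
1. e -> o, i -> u / B C0 _: fires at position(s) 8: bimudokuvil
2. 0 -> a / C _ C: no change
3. f -> v, k -> g, p -> b, s -> z, t -> d / V _ V: fires at position(s) 7: bimudoguvil
surface: bimudoguvil

cell CASE=ki, GRD=mi, RANK=ri:
underlying: bimudok-b-vi-lo
1. e -> o, i -> u / B C0 _: fires at position(s) 10: bimudokbvulo
2. 0 -> a / C _ C: inserts after position(s) 7, 8: bimudokabavulo
3. f -> v, k -> g, p -> b, s -> z, t -> d / V _ V: fires at position(s) 7: bimudogabavulo
surface: bimudogabavulo

cell CASE=un, GRD=lu, RANK=ki:
underlying: bimudok-i-dar
1. e -> o, i -> u / B C0 _: fires at position(s) 8: bimudokudar
2. 0 -> a / C _ C: no change
3. f -> v, k -> g, p -> b, s -> z, t -> d / V _ V: fires at position(s) 7: bimudogudar
surface: bimudogudar

cell CASE=ki, GRD=lu, RANK=lu:
underlying: bimudok-b-l-l
1. e -> o, i -> u / B C0 _: no change
2. 0 -> a / C _ C: inserts after position(s) 7, 8, 9: bimudokabalal
3. f -> v, k -> g, p -> b, s -> z, t -> d / V _ V: fires at position(s) 7: bimudogabalal
surface: bimudogabalal


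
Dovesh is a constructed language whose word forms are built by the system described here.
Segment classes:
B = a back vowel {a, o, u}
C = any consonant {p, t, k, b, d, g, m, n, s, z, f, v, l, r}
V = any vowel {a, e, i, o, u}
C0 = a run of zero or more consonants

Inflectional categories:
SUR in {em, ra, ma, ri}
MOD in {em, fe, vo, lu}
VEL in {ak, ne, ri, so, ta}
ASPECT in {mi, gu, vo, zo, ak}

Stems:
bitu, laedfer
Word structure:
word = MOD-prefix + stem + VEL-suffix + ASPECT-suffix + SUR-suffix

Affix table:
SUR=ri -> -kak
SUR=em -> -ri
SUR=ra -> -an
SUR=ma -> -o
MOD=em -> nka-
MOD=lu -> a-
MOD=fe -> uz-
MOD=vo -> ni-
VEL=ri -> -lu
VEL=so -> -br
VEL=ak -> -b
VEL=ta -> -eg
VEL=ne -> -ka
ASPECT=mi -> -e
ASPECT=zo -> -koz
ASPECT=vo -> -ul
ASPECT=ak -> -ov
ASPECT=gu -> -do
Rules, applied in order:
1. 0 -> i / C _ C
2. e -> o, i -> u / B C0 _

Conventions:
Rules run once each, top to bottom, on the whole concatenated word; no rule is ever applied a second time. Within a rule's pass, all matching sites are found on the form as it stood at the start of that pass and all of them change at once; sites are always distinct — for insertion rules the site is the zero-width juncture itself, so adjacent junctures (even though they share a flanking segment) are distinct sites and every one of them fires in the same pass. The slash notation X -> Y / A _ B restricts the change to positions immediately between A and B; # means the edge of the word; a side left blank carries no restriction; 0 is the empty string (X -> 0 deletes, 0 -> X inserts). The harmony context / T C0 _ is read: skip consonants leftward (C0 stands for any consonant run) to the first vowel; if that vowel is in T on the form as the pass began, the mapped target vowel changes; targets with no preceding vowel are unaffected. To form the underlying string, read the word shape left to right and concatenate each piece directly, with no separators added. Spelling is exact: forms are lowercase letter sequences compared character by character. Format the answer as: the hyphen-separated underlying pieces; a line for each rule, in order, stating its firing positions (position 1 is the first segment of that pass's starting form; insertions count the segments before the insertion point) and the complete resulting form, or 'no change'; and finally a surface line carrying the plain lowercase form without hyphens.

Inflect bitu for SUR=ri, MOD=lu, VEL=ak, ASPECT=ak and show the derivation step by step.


underlying: a-bitu-b-ov-kak
1. 0 -> i / C _ C: inserts after position(s) 8: abitubovikak
2. e -> o, i -> u / B C0 _: fires at position(s) 3, 9: abutubovukak
surface: abutubovukak


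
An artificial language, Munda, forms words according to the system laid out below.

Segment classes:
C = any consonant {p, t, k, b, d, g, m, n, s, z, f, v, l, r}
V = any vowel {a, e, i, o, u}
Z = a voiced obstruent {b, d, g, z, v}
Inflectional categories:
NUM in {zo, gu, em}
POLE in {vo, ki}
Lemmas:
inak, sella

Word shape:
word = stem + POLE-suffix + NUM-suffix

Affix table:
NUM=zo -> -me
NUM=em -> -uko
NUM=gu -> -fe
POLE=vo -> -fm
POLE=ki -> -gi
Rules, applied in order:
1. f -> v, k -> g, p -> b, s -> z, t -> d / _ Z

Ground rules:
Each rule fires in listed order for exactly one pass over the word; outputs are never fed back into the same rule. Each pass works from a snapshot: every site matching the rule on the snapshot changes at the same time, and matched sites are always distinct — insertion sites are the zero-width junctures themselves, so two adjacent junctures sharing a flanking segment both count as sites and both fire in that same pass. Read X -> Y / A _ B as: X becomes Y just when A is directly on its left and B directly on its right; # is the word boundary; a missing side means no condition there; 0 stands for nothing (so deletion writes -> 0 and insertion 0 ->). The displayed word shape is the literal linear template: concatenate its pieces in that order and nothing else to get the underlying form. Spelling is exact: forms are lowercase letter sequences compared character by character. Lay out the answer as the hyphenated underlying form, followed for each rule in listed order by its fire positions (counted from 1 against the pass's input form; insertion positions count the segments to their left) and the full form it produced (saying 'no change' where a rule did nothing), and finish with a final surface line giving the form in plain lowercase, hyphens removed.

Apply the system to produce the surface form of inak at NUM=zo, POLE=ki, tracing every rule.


underlying: inak-gi-me
1. f -> v, k -> g, p -> b, s -> z, t -> d / _ Z: fires at position(s) 4: inaggime
surface: inaggime


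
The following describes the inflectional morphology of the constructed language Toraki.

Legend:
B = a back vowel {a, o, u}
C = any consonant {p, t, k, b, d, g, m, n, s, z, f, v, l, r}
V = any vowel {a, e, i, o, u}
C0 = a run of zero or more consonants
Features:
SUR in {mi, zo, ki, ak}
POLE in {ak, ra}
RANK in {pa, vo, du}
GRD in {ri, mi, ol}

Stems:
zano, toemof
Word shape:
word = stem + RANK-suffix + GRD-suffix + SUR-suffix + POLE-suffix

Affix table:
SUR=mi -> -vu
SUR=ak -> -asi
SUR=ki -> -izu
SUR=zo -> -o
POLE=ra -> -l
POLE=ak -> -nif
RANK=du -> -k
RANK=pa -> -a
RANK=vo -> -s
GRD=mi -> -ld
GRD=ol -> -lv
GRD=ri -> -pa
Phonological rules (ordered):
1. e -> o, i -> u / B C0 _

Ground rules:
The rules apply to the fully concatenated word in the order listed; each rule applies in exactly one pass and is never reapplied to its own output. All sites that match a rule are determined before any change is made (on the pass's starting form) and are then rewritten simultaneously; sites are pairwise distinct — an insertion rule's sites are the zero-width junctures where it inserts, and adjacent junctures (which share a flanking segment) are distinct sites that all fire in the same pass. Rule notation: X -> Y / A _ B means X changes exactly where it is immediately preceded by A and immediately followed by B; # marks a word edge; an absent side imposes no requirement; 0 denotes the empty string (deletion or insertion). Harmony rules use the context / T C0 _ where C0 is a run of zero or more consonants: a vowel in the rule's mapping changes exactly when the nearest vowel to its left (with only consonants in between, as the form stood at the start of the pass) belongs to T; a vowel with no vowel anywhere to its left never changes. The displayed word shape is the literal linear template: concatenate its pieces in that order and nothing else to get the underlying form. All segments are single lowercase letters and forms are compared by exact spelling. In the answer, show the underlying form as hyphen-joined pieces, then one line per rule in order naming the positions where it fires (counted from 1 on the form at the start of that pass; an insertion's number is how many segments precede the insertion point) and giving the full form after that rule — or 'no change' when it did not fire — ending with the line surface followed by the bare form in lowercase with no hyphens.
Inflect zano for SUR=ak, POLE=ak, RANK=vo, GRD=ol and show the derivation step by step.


underlying: zano-s-lv-asi-nif
1. e -> o, i -> u / B C0 _: fires at position(s) 10: zanoslvasunif
surface: zanoslvasunif


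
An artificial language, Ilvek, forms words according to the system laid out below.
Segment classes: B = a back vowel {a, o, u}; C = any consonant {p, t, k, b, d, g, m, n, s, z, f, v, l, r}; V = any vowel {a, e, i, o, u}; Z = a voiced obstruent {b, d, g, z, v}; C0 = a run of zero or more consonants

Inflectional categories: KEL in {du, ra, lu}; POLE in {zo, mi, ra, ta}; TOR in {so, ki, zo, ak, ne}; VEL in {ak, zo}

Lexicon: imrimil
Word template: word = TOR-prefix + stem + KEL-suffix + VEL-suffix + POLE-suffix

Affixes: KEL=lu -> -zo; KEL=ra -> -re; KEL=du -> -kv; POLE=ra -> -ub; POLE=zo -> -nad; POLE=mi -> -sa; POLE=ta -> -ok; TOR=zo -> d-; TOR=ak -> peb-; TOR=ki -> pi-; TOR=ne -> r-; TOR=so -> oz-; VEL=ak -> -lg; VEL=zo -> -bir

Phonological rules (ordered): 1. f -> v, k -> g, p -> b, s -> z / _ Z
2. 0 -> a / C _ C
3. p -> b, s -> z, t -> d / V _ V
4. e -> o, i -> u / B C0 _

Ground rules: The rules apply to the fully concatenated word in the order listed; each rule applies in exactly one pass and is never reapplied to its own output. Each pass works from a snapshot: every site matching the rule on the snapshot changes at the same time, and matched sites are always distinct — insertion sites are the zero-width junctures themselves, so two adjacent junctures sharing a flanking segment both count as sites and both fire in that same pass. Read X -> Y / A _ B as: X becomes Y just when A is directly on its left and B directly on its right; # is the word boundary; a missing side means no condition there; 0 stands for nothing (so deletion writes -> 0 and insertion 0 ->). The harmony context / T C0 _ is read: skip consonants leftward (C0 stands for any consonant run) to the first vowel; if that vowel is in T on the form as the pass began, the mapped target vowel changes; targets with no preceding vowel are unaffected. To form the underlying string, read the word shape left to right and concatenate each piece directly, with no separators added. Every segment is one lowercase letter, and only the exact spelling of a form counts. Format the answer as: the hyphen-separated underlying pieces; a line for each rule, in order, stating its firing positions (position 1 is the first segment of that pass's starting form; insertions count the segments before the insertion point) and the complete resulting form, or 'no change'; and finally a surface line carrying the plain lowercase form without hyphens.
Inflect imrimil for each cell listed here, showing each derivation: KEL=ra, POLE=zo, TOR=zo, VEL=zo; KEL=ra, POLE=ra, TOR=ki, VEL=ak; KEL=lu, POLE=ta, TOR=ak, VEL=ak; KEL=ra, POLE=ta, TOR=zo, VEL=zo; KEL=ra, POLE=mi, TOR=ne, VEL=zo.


cell KEL=ra, POLE=zo, TOR=zo, VEL=zo:
underlying: d-imrimil-re-bir-nad
1. f -> v, k -> g, p -> b, s -> z / _ Z: no change
2. 0 -> a / C _ C: inserts after position(s) 3, 8, 13: dimarimilarebiranad
3. p -> b, s -> z, t -> d / V _ V: no change
4. e -> o, i -> u / B C0 _: fires at position(s) 6, 12: dimarumilarobiranad
surface: dimarumilarobiranad

cell KEL=ra, POLE=ra, TOR=ki, VEL=ak:
underlying: pi-imrimil-re-lg-ub
1. f -> v, k -> g, p -> b, s -> z / _ Z: no change
2. 0 -> a / C _ C: inserts after position(s) 4, 9, 12: piimarimilarelagub
3. p -> b, s -> z, t -> d / V _ V: no change
4. e -> o, i -> u / B C0 _: fires at position(s) 7, 13: piimarumilarolagub
surface: piimarumilarolagub

cell KEL=lu, POLE=ta, TOR=ak, VEL=ak:
underlying: peb-imrimil-zo-lg-ok
1. f -> v, k -> g, p -> b, s -> z / _ Z: no change
2. 0 -> a / C _ C: inserts after position(s) 5, 10, 13: pebimarimilazolagok
3. p -> b, s -> z, t -> d / V _ V: no change
4. e -> o, i -> u / B C0 _: fires at position(s) 8: pebimarumilazolagok
surface: pebimarumilazolagok

cell KEL=ra, POLE=ta, TOR=zo, VEL=zo:
underlying: d-imrimil-re-bir-ok
1. f -> v, k -> g, p -> b, s -> z / _ Z: no change
2. 0 -> a / C _ C: inserts after position(s) 3, 8: dimarimilarebirok
3. p -> b, s -> z, t -> d / V _ V: no change
4. e -> o, i -> u / B C0 _: fires at position(s) 6, 12: dimarumilarobirok
surface: dimarumilarobirok

cell KEL=ra, POLE=mi, TOR=ne, VEL=zo:
underlying: r-imrimil-re-bir-sa
1. f -> v, k -> g, p -> b, s -> z / _ Z: no change
2. 0 -> a / C _ C: inserts after position(s) 3, 8, 13: rimarimilarebirasa
3. p -> b, s -> z, t -> d / V _ V: fires at position(s) 17: rimarimilarebiraza
4. e -> o, i -> u / B C0 _: fires at position(s) 6, 12: rimarumilarobiraza
surface: rimarumilarobiraza


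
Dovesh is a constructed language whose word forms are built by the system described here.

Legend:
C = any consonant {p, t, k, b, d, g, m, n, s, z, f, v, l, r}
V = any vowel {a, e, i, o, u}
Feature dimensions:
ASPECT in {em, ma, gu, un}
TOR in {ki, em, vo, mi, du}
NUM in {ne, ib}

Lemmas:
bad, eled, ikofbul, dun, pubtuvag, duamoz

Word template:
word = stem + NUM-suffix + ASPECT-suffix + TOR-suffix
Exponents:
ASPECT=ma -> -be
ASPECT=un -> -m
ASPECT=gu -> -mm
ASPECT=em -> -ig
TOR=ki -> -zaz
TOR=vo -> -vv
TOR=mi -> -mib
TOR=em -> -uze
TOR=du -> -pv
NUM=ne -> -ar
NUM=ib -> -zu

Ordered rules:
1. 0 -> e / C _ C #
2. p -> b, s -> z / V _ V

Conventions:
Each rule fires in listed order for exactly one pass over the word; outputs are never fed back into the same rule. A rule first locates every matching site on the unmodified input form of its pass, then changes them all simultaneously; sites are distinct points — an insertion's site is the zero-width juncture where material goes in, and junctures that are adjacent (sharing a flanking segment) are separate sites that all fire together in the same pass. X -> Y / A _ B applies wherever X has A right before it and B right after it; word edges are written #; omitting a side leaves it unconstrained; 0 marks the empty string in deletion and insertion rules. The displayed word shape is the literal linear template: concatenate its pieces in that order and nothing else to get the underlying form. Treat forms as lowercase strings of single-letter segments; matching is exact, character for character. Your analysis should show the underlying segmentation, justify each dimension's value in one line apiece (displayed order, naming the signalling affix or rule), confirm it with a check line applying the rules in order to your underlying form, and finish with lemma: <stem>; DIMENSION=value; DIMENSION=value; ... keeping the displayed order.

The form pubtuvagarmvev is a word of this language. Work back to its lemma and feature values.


underlying: pubtuvag-ar-m-vv
ASPECT=un - signalled by the affix -m
TOR=vo - signalled by the affix -vv
NUM=ne - signalled by the affix -ar
check: pubtuvagarmvv -> pubtuvagarmvev -> pubtuvagarmvev
lemma: pubtuvag; ASPECT=un; TOR=vo; NUM=ne


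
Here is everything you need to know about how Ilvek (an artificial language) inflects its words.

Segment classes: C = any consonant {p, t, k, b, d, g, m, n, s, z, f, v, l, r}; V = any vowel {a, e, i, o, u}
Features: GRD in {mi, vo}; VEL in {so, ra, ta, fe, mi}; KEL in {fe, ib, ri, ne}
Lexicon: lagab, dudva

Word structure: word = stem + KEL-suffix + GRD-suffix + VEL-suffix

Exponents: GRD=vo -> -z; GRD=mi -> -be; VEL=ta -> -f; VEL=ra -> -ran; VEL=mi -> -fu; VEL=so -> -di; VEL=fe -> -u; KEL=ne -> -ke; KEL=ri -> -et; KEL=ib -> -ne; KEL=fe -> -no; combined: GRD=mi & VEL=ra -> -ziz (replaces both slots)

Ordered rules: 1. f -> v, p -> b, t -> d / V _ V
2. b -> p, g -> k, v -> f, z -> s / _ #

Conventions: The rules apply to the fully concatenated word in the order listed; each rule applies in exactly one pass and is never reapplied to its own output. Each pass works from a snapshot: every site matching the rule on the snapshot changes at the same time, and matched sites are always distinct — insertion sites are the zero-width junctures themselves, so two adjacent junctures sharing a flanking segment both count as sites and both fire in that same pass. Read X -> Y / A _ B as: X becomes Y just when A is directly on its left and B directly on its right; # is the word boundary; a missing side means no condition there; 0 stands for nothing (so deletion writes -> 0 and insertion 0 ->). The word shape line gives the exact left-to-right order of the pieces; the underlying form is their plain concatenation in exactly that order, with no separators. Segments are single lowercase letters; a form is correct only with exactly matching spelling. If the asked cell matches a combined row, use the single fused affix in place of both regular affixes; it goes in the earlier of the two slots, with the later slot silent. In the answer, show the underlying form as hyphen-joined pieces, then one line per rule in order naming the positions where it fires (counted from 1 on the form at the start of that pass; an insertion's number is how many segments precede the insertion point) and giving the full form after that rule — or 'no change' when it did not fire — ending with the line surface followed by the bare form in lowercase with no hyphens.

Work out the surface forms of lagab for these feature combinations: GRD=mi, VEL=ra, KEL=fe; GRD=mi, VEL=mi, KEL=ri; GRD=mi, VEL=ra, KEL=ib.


cell GRD=mi, VEL=ra, KEL=fe:
underlying: lagab-no-ziz
1. f -> v, p -> b, t -> d / V _ V: no change
2. b -> p, g -> k, v -> f, z -> s / _ #: fires at position(s) 10: lagabnozis
surface: lagabnozis

cell GRD=mi, VEL=mi, KEL=ri:
underlying: lagab-et-be-fu
1. f -> v, p -> b, t -> d / V _ V: fires at position(s) 10: lagabetbevu
2. b -> p, g -> k, v -> f, z -> s / _ #: no change
surface: lagabetbevu

cell GRD=mi, VEL=ra, KEL=ib:
underlying: lagab-ne-ziz
1. f -> v, p -> b, t -> d / V _ V: no change
2. b -> p, g -> k, v -> f, z -> s / _ #: fires at position(s) 10: lagabnezis
surface: lagabnezis


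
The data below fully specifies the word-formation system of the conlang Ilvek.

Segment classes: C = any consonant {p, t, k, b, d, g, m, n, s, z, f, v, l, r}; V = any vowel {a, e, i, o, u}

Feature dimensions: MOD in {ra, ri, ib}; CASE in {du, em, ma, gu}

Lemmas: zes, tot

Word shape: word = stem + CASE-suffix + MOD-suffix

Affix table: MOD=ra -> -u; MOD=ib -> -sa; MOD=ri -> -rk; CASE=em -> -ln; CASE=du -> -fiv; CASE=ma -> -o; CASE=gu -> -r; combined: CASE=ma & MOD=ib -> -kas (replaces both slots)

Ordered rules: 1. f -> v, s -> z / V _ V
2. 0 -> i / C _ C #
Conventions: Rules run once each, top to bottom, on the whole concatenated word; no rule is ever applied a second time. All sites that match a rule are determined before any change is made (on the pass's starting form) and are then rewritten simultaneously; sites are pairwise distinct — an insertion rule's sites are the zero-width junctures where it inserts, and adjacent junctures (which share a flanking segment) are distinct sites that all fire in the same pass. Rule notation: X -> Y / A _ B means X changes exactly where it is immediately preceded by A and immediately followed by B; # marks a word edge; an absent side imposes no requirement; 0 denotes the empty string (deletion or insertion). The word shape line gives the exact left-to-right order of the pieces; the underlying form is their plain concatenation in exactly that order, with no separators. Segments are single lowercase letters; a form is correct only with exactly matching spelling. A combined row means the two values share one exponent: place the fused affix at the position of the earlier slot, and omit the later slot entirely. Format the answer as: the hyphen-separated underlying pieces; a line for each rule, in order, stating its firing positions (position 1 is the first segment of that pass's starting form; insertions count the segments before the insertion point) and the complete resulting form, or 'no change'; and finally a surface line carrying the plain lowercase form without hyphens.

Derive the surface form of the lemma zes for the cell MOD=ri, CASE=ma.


underlying: zes-o-rk
1. f -> v, s -> z / V _ V: fires at position(s) 3: zezork
2. 0 -> i / C _ C #: inserts after position(s) 5: zezorik
surface: zezorik


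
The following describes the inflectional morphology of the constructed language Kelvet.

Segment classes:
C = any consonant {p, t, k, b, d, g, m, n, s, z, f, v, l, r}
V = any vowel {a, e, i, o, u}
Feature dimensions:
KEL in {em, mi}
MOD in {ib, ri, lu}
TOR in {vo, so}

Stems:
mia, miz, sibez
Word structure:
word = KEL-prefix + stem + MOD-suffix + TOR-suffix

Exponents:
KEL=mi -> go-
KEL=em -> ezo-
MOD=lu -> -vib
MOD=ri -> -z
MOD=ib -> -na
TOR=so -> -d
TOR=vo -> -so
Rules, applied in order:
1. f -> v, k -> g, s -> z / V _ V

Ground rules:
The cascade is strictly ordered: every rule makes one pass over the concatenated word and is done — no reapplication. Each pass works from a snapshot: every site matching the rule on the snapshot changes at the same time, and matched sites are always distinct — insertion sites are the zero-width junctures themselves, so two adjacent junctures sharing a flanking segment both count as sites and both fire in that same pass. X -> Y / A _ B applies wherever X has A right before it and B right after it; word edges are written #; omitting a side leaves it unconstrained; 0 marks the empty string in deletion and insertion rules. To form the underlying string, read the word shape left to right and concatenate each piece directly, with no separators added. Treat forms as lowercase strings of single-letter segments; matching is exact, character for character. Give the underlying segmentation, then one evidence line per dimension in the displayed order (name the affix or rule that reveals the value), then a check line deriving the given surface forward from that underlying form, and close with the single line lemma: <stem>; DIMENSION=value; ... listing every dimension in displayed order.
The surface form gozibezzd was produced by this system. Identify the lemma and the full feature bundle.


underlying: go-sibez-z-d
KEL=mi - signalled by the affix go-
MOD=ri - signalled by the affix -z
TOR=so - signalled by the affix -d
check: gosibezzd -> gozibezzd
lemma: sibez; KEL=mi; MOD=ri; TOR=so


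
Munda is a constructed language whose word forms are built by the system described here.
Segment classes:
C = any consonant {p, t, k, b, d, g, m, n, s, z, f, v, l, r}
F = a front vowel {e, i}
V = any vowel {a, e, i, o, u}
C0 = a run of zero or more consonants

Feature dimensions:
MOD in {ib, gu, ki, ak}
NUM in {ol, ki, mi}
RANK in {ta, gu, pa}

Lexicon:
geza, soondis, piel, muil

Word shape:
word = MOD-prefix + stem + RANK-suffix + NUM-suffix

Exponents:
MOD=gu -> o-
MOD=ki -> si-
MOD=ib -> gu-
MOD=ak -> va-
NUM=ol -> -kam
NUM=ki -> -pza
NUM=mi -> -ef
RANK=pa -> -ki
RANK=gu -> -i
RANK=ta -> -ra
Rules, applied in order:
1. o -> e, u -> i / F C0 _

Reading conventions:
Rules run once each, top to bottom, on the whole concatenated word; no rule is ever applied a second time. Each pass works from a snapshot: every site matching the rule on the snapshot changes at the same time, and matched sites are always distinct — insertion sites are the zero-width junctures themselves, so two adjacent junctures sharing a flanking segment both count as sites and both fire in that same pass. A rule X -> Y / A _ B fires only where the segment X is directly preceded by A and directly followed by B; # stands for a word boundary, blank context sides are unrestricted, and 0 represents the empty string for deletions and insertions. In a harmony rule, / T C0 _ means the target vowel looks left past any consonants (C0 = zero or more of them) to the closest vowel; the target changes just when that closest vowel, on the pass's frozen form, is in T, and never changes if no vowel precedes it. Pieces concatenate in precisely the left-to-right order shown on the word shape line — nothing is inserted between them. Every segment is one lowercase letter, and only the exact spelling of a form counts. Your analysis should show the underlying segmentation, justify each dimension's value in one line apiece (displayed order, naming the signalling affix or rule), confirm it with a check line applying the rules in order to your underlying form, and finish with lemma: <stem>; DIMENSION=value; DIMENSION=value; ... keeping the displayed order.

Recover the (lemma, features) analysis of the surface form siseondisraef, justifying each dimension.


underlying: si-soondis-ra-ef
MOD=ki - signalled by the affix si-
NUM=mi - signalled by the affix -ef
RANK=ta - signalled by the affix -ra
check: sisoondisraef -> siseondisraef
lemma: soondis; MOD=ki; NUM=mi; RANK=ta
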